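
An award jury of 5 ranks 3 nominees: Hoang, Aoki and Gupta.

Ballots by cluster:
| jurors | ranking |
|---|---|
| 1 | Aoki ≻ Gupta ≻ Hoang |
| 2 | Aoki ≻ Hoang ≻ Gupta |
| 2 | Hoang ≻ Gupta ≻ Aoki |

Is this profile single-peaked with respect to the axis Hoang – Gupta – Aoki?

no

Axis positions: Hoang=1, Gupta=2, Aoki=3.
Cluster 1 (peak Aoki at position 3): ranking walks positions 3-2-1, expanding outward from the peak — single-peaked.
Cluster 2: ranking walks positions 3-1-2; Hoang is ranked above Gupta even though Gupta lies between Hoang and the peak Aoki on the axis — preferences dip and rise again. Not single-peaked.
Cluster 3 (peak Hoang at position 1): ranking walks positions 1-2-3, expanding outward from the peak — single-peaked.
Cluster 2 violates single-peakedness, so the profile is not single-peaked on this axis.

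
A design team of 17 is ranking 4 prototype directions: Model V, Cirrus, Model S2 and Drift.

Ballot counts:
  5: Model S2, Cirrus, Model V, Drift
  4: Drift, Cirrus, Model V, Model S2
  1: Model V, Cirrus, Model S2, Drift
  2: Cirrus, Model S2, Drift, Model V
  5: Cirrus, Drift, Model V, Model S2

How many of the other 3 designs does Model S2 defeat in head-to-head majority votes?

0

Model S2 against each rival (17 engineers):
Model S2 vs Model V: 7 to 10, Model V.
Model S2 vs Cirrus: Model S2 is ranked higher on 5 ballots, Cirrus on 12. Cirrus wins 12–5.
Model S2–Drift: Drift 9–8.
Model S2 beats no one; loses to Model V, Cirrus, Drift — 0 pairwise wins.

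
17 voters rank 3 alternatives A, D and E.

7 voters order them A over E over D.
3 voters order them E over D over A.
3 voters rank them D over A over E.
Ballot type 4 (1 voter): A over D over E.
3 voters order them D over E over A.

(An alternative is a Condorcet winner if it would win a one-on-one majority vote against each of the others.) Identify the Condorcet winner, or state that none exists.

none

Pairwise majorities:
A vs D: 8 to 9, D.
A vs E: 11 to 6, A.
D vs E: 7 to 10, E.
Every alternative loses at least once (A loses to D; D loses to E; E loses to A). The majority relation contains the cycle A → E → D → A, so there is no Condorcet winner.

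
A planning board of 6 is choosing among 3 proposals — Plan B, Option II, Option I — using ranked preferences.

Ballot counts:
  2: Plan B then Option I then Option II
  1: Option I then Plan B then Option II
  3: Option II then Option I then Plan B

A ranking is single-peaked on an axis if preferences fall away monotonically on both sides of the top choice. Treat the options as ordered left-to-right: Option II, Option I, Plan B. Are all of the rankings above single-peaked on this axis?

yes

Axis positions: Option II=1, Option I=2, Plan B=3.
Group 1 (peak Plan B at position 3): ranking walks positions 3-2-1, expanding outward from the peak — single-peaked.
Group 2 (peak Option I at position 2): ranking walks positions 2-3-1, expanding outward from the peak — single-peaked.
Group 3 (peak Option II at position 1): ranking walks positions 1-2-3, expanding outward from the peak — single-peaked.
Every ranking is single-peaked on this axis.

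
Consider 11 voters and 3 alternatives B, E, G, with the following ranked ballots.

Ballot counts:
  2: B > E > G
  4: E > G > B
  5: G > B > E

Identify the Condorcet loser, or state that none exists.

none

Head-to-head results (11 voters):
B vs E: B preferred on 2+5 = 7 ballots; B wins 7–4.
B–G: G 9–2.
E vs G: E, 6–5.
Each alternative has at least one pairwise win (B beats E; E beats G; G beats B) — no Condorcet loser.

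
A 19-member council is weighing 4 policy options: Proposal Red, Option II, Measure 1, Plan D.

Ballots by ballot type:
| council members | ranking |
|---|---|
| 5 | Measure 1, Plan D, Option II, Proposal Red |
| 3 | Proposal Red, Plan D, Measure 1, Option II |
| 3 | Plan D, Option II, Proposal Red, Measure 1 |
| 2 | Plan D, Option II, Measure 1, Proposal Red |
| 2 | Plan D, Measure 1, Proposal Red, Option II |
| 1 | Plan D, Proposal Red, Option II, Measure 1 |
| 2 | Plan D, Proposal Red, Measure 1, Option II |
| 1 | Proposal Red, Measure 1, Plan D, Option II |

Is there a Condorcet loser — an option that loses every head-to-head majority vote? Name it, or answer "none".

none

Pairwise majorities:
Proposal Red vs Option II: Option II wins 10–9.
Proposal Red vs Measure 1: Proposal Red wins 10–9.
Proposal Red vs Plan D: Plan D wins 15–4.
Option II vs Measure 1: Option II is ranked higher on 3+2+1 = 6 ballots, Measure 1 on 13. Measure 1 wins 13–6.
Option II–Plan D: Plan D 19–0.
Measure 1 vs Plan D: Plan D, 13–6.
Every option wins at least one matchup (Proposal Red beats Measure 1; Option II beats Proposal Red; Measure 1 beats Option II; Plan D beats Proposal Red), so there is no Condorcet loser.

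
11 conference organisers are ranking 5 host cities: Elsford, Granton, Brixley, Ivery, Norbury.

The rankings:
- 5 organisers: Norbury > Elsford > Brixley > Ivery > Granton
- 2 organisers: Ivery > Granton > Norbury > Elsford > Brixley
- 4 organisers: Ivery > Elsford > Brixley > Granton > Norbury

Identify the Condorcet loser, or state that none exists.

none

Pairwise majorities:
Elsford vs Granton: Elsford wins 9–2.
Elsford–Brixley: Elsford 11–0.
Elsford vs Ivery: Elsford is ranked higher on 5 ballots, Ivery on 6. Ivery wins 6–5.
Elsford vs Norbury: Elsford preferred on 4 ballots; Norbury wins 7–4.
Granton–Brixley: Brixley 9–2.
Granton–Ivery: Ivery 11–0.
Granton–Norbury: Granton 6–5.
Brixley vs Ivery: Brixley preferred on 5 ballots; Ivery wins 6–5.
Brixley vs Norbury: 4 for Brixley, 7 for Norbury — Norbury by 7–4.
Ivery vs Norbury: 2+4 = 6 for Ivery, 5 for Norbury — Ivery by 6–5.
No city is winless: Elsford beats Granton; Granton beats Norbury; Brixley beats Granton; Ivery beats Elsford; Norbury beats Elsford. There is no Condorcet loser.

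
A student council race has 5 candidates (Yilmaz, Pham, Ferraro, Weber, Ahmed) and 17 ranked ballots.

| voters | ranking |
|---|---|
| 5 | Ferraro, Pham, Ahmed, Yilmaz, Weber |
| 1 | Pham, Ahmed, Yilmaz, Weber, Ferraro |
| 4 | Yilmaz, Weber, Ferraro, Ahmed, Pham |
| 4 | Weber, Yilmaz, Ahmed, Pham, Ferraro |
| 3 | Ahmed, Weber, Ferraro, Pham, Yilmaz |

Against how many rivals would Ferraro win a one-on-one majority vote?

Ferraro against each rival (17 voters):
Ferraro vs Yilmaz: 8 to 9, Yilmaz.
Ferraro vs Pham: Ferraro wins 12–5.
Ferraro vs Weber: Weber, 12–5.
Ferraro vs Ahmed: Ferraro, 9–8.
Ferraro beats Pham, Ahmed; loses to Yilmaz, Weber — 2 pairwise wins.

2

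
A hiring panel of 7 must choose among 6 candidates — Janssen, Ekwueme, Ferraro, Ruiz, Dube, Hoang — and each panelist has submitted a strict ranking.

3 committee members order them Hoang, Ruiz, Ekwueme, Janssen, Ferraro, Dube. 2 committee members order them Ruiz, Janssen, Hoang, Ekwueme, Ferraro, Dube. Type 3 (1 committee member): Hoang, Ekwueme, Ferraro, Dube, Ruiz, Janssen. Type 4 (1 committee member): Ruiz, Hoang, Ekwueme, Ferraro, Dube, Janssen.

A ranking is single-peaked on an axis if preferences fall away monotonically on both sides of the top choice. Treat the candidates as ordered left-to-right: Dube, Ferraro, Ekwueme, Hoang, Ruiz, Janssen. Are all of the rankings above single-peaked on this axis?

Axis positions: Dube=1, Ferraro=2, Ekwueme=3, Hoang=4, Ruiz=5, Janssen=6.
Type 1 (peak Hoang at position 4): ranking walks positions 4-5-3-6-2-1, expanding outward from the peak — single-peaked.
Type 2 (peak Ruiz at position 5): ranking walks positions 5-6-4-3-2-1, expanding outward from the peak — single-peaked.
Type 3 (peak Hoang at position 4): ranking walks positions 4-3-2-1-5-6, expanding outward from the peak — single-peaked.
Type 4 (peak Ruiz at position 5): ranking walks positions 5-4-3-2-1-6, expanding outward from the peak — single-peaked.
Every ranking is single-peaked on this axis.

yes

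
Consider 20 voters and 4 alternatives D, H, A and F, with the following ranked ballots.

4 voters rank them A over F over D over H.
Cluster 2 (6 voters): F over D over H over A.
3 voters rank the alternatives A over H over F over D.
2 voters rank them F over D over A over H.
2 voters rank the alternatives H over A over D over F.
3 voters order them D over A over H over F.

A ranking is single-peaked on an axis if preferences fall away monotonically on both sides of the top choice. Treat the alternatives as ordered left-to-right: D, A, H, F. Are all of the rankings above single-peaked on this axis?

Axis positions: D=1, A=2, H=3, F=4.
Cluster 1: ranking walks positions 2-4-1-3; F is ranked above H even though H lies between F and the peak A on the axis — preferences dip and rise again. Not single-peaked.
Cluster 2: ranking walks positions 4-1-3-2; D is ranked above H even though H lies between D and the peak F on the axis — preferences dip and rise again. Not single-peaked.
Cluster 3 (peak A at position 2): ranking walks positions 2-3-4-1, expanding outward from the peak — single-peaked.
Cluster 4: ranking walks positions 4-1-2-3; D is ranked above H even though H lies between D and the peak F on the axis — preferences dip and rise again. Not single-peaked.
Cluster 5 (peak H at position 3): ranking walks positions 3-2-1-4, expanding outward from the peak — single-peaked.
Cluster 6 (peak D at position 1): ranking walks positions 1-2-3-4, expanding outward from the peak — single-peaked.
Cluster 1 violates single-peakedness, so the profile is not single-peaked on this axis.

no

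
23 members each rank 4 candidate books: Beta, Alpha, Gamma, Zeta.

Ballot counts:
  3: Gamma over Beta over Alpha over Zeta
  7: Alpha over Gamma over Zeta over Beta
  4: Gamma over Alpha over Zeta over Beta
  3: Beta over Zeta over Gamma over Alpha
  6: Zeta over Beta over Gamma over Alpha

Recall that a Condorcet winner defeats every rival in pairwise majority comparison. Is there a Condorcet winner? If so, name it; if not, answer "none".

Gamma

Head-to-head results (23 members):
Beta vs Alpha: Beta, 12–11.
Beta vs Gamma: Beta preferred on 3+6 = 9 ballots; Gamma wins 14–9.
Beta vs Zeta: 6 to 17, Zeta.
Alpha vs Gamma: Gamma, 16–7.
Alpha vs Zeta: Alpha wins 14–9.
Gamma vs Zeta: Gamma wins 14–9.
Gamma beats each of Beta, Alpha, Zeta — Gamma is the Condorcet winner.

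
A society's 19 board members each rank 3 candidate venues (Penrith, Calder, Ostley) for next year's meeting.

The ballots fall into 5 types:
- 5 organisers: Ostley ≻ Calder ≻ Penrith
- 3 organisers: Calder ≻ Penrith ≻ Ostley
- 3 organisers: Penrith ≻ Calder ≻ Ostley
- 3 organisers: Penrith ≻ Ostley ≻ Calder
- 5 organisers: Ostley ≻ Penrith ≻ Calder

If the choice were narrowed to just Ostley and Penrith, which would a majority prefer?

Ballots ranking Ostley above Penrith: 5 + 5 = 10.
Ballots ranking Penrith above Ostley: 19 − 10 = 9.
Ostley wins the head-to-head 10–9.

Ostley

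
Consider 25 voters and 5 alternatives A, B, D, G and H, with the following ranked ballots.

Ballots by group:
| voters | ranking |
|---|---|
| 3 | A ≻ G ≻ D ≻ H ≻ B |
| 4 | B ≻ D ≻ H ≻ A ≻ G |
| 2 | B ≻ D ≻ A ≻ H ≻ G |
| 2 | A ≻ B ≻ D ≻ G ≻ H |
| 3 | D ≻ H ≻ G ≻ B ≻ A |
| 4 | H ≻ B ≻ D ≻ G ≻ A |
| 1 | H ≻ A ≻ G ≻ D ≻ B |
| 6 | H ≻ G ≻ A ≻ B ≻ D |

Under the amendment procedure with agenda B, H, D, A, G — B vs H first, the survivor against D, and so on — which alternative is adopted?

Round 1: B vs H — 8–17, H advances.
Round 2: H vs D — 11–14, D advances.
Round 3: D vs A — 13–12, D advances.
Round 4: D vs G — 15–10, D advances.
D survives the agenda.

D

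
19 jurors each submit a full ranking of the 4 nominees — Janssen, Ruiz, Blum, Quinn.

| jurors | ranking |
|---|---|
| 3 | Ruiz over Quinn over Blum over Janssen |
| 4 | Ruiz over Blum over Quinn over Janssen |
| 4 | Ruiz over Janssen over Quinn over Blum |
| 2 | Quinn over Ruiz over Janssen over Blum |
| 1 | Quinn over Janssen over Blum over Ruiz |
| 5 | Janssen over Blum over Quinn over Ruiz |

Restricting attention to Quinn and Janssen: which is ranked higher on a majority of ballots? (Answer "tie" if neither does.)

Quinn

Ballots ranking Quinn above Janssen: 3 + 4 + 2 + 1 = 10.
Ballots ranking Janssen above Quinn: 19 − 10 = 9.
Quinn wins the head-to-head 10–9.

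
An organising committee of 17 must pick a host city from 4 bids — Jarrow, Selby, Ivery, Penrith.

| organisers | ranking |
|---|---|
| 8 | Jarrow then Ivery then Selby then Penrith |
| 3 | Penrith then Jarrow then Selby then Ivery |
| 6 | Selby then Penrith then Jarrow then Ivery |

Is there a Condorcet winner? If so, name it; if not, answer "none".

none

Head-to-head results (17 organisers):
Jarrow vs Selby: 11 to 6, Jarrow.
Jarrow vs Ivery: 8+3+6 = 17 for Jarrow, 0 for Ivery — Jarrow by 17–0.
Jarrow vs Penrith: Jarrow preferred on 8 ballots; Penrith wins 9–8.
Selby vs Ivery: Selby is ranked higher on 3+6 = 9 ballots, Ivery on 8. Selby wins 9–8.
Selby vs Penrith: 14 to 3, Selby.
Ivery vs Penrith: 8 to 9, Penrith.
Each city drops at least one matchup (Jarrow loses to Penrith; Selby loses to Jarrow; Ivery loses to Jarrow; Penrith loses to Selby); the cycle Jarrow beats Selby beats Penrith beats Jarrow rules out a Condorcet winner.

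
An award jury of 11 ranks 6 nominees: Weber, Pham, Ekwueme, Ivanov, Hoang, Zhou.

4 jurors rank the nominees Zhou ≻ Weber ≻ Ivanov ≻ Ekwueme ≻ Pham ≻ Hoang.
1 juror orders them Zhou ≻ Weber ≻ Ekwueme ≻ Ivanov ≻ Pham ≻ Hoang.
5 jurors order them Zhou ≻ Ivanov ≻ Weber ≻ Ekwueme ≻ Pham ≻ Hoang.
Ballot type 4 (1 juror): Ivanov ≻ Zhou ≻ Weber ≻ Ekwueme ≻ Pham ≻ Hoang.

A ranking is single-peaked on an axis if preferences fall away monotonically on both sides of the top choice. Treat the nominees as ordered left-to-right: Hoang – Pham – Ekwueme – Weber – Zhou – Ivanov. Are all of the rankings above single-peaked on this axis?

yes

Axis positions: Hoang=1, Pham=2, Ekwueme=3, Weber=4, Zhou=5, Ivanov=6.
Ballot type 1 (peak Zhou at position 5): ranking walks positions 5-4-6-3-2-1, expanding outward from the peak — single-peaked.
Ballot type 2 (peak Zhou at position 5): ranking walks positions 5-4-3-6-2-1, expanding outward from the peak — single-peaked.
Ballot type 3 (peak Zhou at position 5): ranking walks positions 5-6-4-3-2-1, expanding outward from the peak — single-peaked.
Ballot type 4 (peak Ivanov at position 6): ranking walks positions 6-5-4-3-2-1, expanding outward from the peak — single-peaked.
Every ranking is single-peaked on this axis.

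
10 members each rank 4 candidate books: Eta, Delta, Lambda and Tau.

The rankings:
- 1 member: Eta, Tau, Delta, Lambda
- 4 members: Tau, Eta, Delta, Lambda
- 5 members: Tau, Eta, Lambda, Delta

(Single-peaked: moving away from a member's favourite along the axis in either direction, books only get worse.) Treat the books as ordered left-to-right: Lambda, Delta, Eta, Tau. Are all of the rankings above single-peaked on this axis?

Axis positions: Lambda=1, Delta=2, Eta=3, Tau=4.
Group 1 (peak Eta at position 3): ranking walks positions 3-4-2-1, expanding outward from the peak — single-peaked.
Group 2 (peak Tau at position 4): ranking walks positions 4-3-2-1, expanding outward from the peak — single-peaked.
Group 3: ranking walks positions 4-3-1-2; Lambda is ranked above Delta even though Delta lies between Lambda and the peak Tau on the axis — preferences dip and rise again. Not single-peaked.
Group 3 violates single-peakedness, so the profile is not single-peaked on this axis.

no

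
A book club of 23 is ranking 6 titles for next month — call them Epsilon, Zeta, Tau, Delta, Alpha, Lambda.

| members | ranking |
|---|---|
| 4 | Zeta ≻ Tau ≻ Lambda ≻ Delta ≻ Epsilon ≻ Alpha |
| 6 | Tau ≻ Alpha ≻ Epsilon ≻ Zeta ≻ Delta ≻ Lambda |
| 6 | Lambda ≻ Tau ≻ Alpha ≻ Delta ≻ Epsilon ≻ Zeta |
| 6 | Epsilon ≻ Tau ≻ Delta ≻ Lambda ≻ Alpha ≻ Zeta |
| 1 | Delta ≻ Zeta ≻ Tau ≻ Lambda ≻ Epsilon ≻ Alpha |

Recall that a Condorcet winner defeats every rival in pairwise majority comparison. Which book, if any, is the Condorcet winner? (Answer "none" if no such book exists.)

Tau

Check each pair by majority over 23 ballots:
Epsilon vs Zeta: 6+6+6 = 18 for Epsilon, 5 for Zeta — Epsilon by 18–5.
Epsilon vs Tau: 6 to 17, Tau.
Epsilon vs Delta: Epsilon is ranked higher on 6+6 = 12 ballots, Delta on 11. Epsilon wins 12–11.
Epsilon vs Alpha: Epsilon preferred on 4+6+1 = 11 ballots; Alpha wins 12–11.
Epsilon vs Lambda: Epsilon preferred on 6+6 = 12 ballots; Epsilon wins 12–11.
Zeta vs Tau: Zeta is ranked higher on 4+1 = 5 ballots, Tau on 18. Tau wins 18–5.
Zeta vs Delta: Zeta is ranked higher on 4+6 = 10 ballots, Delta on 13. Delta wins 13–10.
Zeta vs Alpha: Zeta preferred on 4+1 = 5 ballots; Alpha wins 18–5.
Zeta vs Lambda: Zeta preferred on 4+6+1 = 11 ballots; Lambda wins 12–11.
Tau vs Delta: Tau preferred on 4+6+6+6 = 22 ballots; Tau wins 22–1.
Tau vs Alpha: Tau is ranked higher on 4+6+6+6+1 = 23 ballots, Alpha on 0. Tau wins 23–0.
Tau vs Lambda: Tau preferred on 4+6+6+1 = 17 ballots; Tau wins 17–6.
Delta vs Alpha: 4+6+1 = 11 for Delta, 12 for Alpha — Alpha by 12–11.
Delta vs Lambda: Delta is ranked higher on 6+6+1 = 13 ballots, Lambda on 10. Delta wins 13–10.
Alpha vs Lambda: 6 to 17, Lambda.
Tau wins every pairwise contest, so Tau is the Condorcet winner.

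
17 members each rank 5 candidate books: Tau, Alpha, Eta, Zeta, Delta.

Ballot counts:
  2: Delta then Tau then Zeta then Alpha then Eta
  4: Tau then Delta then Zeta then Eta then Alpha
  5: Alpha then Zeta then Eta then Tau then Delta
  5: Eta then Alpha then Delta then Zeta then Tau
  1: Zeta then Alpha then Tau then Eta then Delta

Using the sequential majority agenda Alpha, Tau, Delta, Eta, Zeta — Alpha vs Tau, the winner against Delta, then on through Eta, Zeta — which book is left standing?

Zeta

Round 1: Alpha vs Tau — 11–6, Alpha advances.
Round 2: Alpha vs Delta — 11–6, Alpha advances.
Round 3: Alpha vs Eta — 8–9, Eta advances.
Round 4: Eta vs Zeta — 5–12, Zeta advances.
The agenda winner is Zeta.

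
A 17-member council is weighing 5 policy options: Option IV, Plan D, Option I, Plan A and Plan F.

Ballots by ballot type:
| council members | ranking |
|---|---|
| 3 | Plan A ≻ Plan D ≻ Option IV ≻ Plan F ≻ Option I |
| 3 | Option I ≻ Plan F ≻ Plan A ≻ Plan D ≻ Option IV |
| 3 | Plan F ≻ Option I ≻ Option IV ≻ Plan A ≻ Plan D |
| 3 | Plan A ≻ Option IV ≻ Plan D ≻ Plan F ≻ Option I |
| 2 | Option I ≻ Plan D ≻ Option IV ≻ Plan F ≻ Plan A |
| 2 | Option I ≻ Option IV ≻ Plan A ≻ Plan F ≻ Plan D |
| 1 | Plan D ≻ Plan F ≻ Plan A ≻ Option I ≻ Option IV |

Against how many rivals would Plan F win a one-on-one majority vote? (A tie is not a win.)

2

Plan F against each rival (17 council members):
Plan F vs Option IV: Option IV, 10–7.
Plan F vs Plan D: Plan D wins 9–8.
Plan F vs Option I: Plan F, 10–7.
Plan F vs Plan A: 3+3+2+1 = 9 for Plan F, 8 for Plan A — Plan F by 9–8.
Plan F beats Option I, Plan A; loses to Option IV, Plan D — 2 pairwise wins.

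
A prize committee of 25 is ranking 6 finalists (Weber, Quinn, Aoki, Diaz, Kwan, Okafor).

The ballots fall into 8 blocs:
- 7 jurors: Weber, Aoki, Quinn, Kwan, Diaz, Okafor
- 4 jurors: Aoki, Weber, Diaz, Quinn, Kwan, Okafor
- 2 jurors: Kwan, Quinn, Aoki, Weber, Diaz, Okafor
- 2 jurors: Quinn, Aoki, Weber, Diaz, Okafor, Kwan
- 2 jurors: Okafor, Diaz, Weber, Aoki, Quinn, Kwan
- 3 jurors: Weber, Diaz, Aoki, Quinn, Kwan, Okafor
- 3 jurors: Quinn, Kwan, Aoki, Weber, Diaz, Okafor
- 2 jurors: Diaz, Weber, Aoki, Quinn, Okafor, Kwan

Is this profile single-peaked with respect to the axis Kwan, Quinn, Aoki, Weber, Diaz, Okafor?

Axis positions: Kwan=1, Quinn=2, Aoki=3, Weber=4, Diaz=5, Okafor=6.
Bloc 1 (peak Weber at position 4): ranking walks positions 4-3-2-1-5-6, expanding outward from the peak — single-peaked.
Bloc 2 (peak Aoki at position 3): ranking walks positions 3-4-5-2-1-6, expanding outward from the peak — single-peaked.
Bloc 3 (peak Kwan at position 1): ranking walks positions 1-2-3-4-5-6, expanding outward from the peak — single-peaked.
Bloc 4 (peak Quinn at position 2): ranking walks positions 2-3-4-5-6-1, expanding outward from the peak — single-peaked.
Bloc 5 (peak Okafor at position 6): ranking walks positions 6-5-4-3-2-1, expanding outward from the peak — single-peaked.
Bloc 6 (peak Weber at position 4): ranking walks positions 4-5-3-2-1-6, expanding outward from the peak — single-peaked.
Bloc 7 (peak Quinn at position 2): ranking walks positions 2-1-3-4-5-6, expanding outward from the peak — single-peaked.
Bloc 8 (peak Diaz at position 5): ranking walks positions 5-4-3-2-6-1, expanding outward from the peak — single-peaked.
Every ranking is single-peaked on this axis.

yes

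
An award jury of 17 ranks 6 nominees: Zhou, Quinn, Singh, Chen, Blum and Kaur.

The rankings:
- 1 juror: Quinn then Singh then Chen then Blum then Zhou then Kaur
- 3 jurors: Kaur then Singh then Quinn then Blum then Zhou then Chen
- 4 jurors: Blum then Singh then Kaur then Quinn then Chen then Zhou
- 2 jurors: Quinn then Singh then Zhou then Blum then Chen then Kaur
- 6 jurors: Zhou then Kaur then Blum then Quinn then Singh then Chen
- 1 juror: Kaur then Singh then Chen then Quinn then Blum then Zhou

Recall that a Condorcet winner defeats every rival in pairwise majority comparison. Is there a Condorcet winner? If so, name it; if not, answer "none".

none

Head-to-head results (17 jurors):
Zhou–Quinn: Quinn 11–6.
Zhou vs Singh: Singh, 11–6.
Zhou–Chen: Zhou 11–6.
Zhou–Blum: Blum 9–8.
Zhou–Kaur: Zhou 9–8.
Quinn vs Singh: Quinn wins 9–8.
Quinn vs Chen: Quinn wins 16–1.
Quinn vs Blum: Blum, 10–7.
Quinn vs Kaur: Kaur wins 14–3.
Singh vs Chen: Singh wins 17–0.
Singh vs Blum: Blum wins 10–7.
Singh vs Kaur: Kaur wins 10–7.
Chen–Blum: Blum 15–2.
Chen vs Kaur: Kaur, 14–3.
Blum–Kaur: Kaur 10–7.
Each nominee drops at least one matchup (Zhou loses to Quinn; Quinn loses to Blum; Singh loses to Quinn; Chen loses to Zhou; Blum loses to Kaur; Kaur loses to Zhou); the cycle Zhou beats Kaur beats Quinn beats Zhou rules out a Condorcet winner.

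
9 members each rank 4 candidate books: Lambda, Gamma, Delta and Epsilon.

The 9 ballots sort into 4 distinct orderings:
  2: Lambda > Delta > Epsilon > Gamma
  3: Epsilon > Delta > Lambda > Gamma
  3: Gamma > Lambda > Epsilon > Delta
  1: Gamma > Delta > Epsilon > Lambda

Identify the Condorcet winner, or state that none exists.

Lambda

Check each pair by majority over 9 ballots:
Lambda vs Gamma: 2+3 = 5 for Lambda, 4 for Gamma — Lambda by 5–4.
Lambda vs Delta: 5 to 4, Lambda.
Lambda vs Epsilon: Lambda preferred on 2+3 = 5 ballots; Lambda wins 5–4.
Gamma vs Delta: 3+1 = 4 for Gamma, 5 for Delta — Delta by 5–4.
Gamma vs Epsilon: Gamma is ranked higher on 3+1 = 4 ballots, Epsilon on 5. Epsilon wins 5–4.
Delta vs Epsilon: Delta is ranked higher on 2+1 = 3 ballots, Epsilon on 6. Epsilon wins 6–3.
Lambda wins every pairwise contest, so Lambda is the Condorcet winner.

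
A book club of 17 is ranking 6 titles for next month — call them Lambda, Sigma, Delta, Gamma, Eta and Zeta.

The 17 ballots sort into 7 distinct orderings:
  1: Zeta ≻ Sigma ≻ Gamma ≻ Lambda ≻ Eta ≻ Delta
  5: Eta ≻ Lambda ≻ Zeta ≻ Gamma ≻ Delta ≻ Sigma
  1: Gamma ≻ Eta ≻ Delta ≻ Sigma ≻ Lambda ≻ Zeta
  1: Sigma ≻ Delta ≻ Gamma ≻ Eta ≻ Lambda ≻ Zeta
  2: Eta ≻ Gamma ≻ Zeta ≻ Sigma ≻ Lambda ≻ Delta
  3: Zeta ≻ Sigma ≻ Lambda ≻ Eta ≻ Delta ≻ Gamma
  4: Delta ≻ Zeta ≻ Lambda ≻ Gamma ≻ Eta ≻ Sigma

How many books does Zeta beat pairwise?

Zeta against each rival (17 members):
Zeta vs Lambda: 10 to 7, Zeta.
Zeta vs Sigma: 1+5+2+3+4 = 15 for Zeta, 2 for Sigma — Zeta by 15–2.
Zeta vs Delta: 1+5+2+3 = 11 for Zeta, 6 for Delta — Zeta by 11–6.
Zeta vs Gamma: Zeta wins 13–4.
Zeta vs Eta: Eta, 9–8.
Zeta beats Lambda, Sigma, Delta, Gamma; loses to Eta — 4 pairwise wins.

4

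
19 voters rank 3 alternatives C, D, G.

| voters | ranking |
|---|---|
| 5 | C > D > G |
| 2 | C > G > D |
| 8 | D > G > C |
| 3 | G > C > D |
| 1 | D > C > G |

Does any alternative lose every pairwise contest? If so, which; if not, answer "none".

Pairwise majorities:
C vs D: C wins 10–9.
C vs G: G wins 11–8.
D–G: D 14–5.
No alternative is winless: C beats D; D beats G; G beats C. There is no Condorcet loser.

none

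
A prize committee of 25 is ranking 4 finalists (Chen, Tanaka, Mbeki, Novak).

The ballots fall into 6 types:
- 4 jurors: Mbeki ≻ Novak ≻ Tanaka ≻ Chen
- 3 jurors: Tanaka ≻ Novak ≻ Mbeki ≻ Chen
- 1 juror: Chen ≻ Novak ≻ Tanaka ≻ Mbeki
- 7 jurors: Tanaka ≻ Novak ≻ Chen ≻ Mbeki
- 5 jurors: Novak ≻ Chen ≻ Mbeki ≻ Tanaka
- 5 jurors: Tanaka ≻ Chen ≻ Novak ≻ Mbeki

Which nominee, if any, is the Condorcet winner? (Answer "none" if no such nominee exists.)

Tanaka

Check each pair by majority over 25 ballots:
Chen vs Tanaka: Chen preferred on 1+5 = 6 ballots; Tanaka wins 19–6.
Chen vs Mbeki: 18 to 7, Chen.
Chen vs Novak: 6 to 19, Novak.
Tanaka vs Mbeki: Tanaka is ranked higher on 3+1+7+5 = 16 ballots, Mbeki on 9. Tanaka wins 16–9.
Tanaka vs Novak: 15 to 10, Tanaka.
Mbeki vs Novak: 4 to 21, Novak.
Tanaka wins every pairwise contest, so Tanaka is the Condorcet winner.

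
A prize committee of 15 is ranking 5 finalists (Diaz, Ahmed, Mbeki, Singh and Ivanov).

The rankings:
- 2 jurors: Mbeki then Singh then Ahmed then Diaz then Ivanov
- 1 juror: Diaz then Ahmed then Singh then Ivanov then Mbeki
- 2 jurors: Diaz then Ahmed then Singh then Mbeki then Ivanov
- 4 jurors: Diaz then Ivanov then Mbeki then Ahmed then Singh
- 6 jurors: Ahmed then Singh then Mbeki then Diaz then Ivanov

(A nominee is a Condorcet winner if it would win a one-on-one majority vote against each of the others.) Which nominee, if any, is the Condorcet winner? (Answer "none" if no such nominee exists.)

Ahmed

Head-to-head results (15 jurors):
Diaz vs Ahmed: Diaz preferred on 1+2+4 = 7 ballots; Ahmed wins 8–7.
Diaz vs Mbeki: Diaz is ranked higher on 1+2+4 = 7 ballots, Mbeki on 8. Mbeki wins 8–7.
Diaz vs Singh: Diaz is ranked higher on 1+2+4 = 7 ballots, Singh on 8. Singh wins 8–7.
Diaz vs Ivanov: Diaz preferred on 2+1+2+4+6 = 15 ballots; Diaz wins 15–0.
Ahmed vs Mbeki: 1+2+6 = 9 for Ahmed, 6 for Mbeki — Ahmed by 9–6.
Ahmed vs Singh: Ahmed is ranked higher on 1+2+4+6 = 13 ballots, Singh on 2. Ahmed wins 13–2.
Ahmed vs Ivanov: Ahmed preferred on 2+1+2+6 = 11 ballots; Ahmed wins 11–4.
Mbeki vs Singh: Mbeki preferred on 2+4 = 6 ballots; Singh wins 9–6.
Mbeki vs Ivanov: 2+2+6 = 10 for Mbeki, 5 for Ivanov — Mbeki by 10–5.
Singh vs Ivanov: Singh is ranked higher on 2+1+2+6 = 11 ballots, Ivanov on 4. Singh wins 11–4.
Ahmed beats each of Diaz, Mbeki, Singh, Ivanov — Ahmed is the Condorcet winner.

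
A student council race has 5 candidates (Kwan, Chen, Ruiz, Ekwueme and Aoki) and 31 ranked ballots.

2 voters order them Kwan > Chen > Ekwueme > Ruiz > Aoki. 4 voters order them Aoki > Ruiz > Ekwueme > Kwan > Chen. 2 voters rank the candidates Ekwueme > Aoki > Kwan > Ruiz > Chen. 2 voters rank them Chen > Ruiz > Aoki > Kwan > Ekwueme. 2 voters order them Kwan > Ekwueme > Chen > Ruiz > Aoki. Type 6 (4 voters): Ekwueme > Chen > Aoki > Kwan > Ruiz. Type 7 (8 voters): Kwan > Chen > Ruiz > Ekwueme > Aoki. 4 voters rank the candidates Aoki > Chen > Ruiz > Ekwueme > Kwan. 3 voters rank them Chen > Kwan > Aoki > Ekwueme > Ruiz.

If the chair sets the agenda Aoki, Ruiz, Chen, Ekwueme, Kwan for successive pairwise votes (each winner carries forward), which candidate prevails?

Round 1: Aoki vs Ruiz — 17–14, Aoki advances.
Round 2: Aoki vs Chen — 10–21, Chen advances.
Round 3: Chen vs Ekwueme — 19–12, Chen advances.
Round 4: Chen vs Kwan — 13–18, Kwan advances.
Kwan survives the agenda.

Kwan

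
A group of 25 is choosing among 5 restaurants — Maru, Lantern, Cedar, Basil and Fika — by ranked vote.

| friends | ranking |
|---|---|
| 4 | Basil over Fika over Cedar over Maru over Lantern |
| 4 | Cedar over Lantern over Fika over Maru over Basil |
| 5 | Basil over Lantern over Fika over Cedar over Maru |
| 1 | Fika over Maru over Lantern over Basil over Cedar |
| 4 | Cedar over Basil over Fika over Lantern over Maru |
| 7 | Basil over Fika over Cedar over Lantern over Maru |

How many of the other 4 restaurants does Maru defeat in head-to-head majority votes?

Maru against each rival (25 friends):
Maru vs Lantern: Maru preferred on 4+1 = 5 ballots; Lantern wins 20–5.
Maru vs Cedar: Cedar, 24–1.
Maru vs Basil: Basil wins 20–5.
Maru vs Fika: 0 to 25, Fika.
Maru beats no one; loses to Lantern, Cedar, Basil, Fika — 0 pairwise wins.

0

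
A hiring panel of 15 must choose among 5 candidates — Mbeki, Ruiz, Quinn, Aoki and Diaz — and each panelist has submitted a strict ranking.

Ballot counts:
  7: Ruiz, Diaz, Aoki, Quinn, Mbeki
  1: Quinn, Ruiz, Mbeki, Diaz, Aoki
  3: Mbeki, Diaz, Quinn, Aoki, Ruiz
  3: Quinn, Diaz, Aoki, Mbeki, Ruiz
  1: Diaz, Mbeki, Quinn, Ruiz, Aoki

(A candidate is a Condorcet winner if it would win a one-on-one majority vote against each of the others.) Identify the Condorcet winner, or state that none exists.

Check each pair by majority over 15 ballots:
Mbeki vs Ruiz: 7 to 8, Ruiz.
Mbeki vs Quinn: 3+1 = 4 for Mbeki, 11 for Quinn — Quinn by 11–4.
Mbeki vs Aoki: Mbeki preferred on 1+3+1 = 5 ballots; Aoki wins 10–5.
Mbeki vs Diaz: Mbeki is ranked higher on 1+3 = 4 ballots, Diaz on 11. Diaz wins 11–4.
Ruiz vs Quinn: Ruiz preferred on 7 ballots; Quinn wins 8–7.
Ruiz vs Aoki: Ruiz preferred on 7+1+1 = 9 ballots; Ruiz wins 9–6.
Ruiz vs Diaz: 8 to 7, Ruiz.
Quinn vs Aoki: Quinn is ranked higher on 1+3+3+1 = 8 ballots, Aoki on 7. Quinn wins 8–7.
Quinn vs Diaz: Quinn is ranked higher on 1+3 = 4 ballots, Diaz on 11. Diaz wins 11–4.
Aoki vs Diaz: Aoki preferred on 0 ballots; Diaz wins 15–0.
No candidate is unbeaten: Mbeki loses to Ruiz; Ruiz loses to Quinn; Quinn loses to Diaz; Aoki loses to Ruiz; Diaz loses to Ruiz. In particular Ruiz beats Diaz beats Quinn beats Ruiz is a majority cycle — no Condorcet winner exists.

none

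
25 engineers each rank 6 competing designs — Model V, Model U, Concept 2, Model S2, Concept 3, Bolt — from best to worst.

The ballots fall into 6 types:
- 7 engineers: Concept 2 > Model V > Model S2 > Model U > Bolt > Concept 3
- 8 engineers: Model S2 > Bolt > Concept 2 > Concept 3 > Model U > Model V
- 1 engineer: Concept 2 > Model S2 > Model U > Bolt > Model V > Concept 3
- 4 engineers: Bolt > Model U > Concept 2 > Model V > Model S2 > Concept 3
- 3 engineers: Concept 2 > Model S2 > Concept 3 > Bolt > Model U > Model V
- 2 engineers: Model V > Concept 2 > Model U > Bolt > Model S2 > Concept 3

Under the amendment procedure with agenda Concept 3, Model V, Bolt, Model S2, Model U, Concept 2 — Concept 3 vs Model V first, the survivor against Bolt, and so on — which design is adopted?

Round 1: Concept 3 vs Model V — 11–14, Model V advances.
Round 2: Model V vs Bolt — 9–16, Bolt advances.
Round 3: Bolt vs Model S2 — 6–19, Model S2 advances.
Round 4: Model S2 vs Model U — 19–6, Model S2 advances.
Round 5: Model S2 vs Concept 2 — 8–17, Concept 2 advances.
Concept 2 survives the agenda.

Concept 2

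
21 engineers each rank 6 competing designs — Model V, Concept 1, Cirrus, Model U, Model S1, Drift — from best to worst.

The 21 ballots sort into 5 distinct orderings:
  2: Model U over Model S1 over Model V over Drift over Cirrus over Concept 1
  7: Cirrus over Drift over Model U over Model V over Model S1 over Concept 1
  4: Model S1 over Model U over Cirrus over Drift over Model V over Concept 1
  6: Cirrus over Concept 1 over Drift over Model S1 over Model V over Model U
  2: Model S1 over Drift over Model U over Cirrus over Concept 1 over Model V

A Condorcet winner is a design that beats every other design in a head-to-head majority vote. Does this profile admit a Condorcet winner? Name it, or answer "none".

Head-to-head results (21 engineers):
Model V vs Concept 1: Model V is ranked higher on 2+7+4 = 13 ballots, Concept 1 on 8. Model V wins 13–8.
Model V vs Cirrus: 2 for Model V, 19 for Cirrus — Cirrus by 19–2.
Model V vs Model U: 6 for Model V, 15 for Model U — Model U by 15–6.
Model V vs Model S1: 7 for Model V, 14 for Model S1 — Model S1 by 14–7.
Model V vs Drift: 2 to 19, Drift.
Concept 1 vs Cirrus: 0 to 21, Cirrus.
Concept 1 vs Model U: Concept 1 is ranked higher on 6 ballots, Model U on 15. Model U wins 15–6.
Concept 1 vs Model S1: Concept 1 preferred on 6 ballots; Model S1 wins 15–6.
Concept 1 vs Drift: Concept 1 is ranked higher on 6 ballots, Drift on 15. Drift wins 15–6.
Cirrus vs Model U: Cirrus is ranked higher on 7+6 = 13 ballots, Model U on 8. Cirrus wins 13–8.
Cirrus vs Model S1: 13 to 8, Cirrus.
Cirrus vs Drift: 7+4+6 = 17 for Cirrus, 4 for Drift — Cirrus by 17–4.
Model U vs Model S1: 9 to 12, Model S1.
Model U vs Drift: Model U is ranked higher on 2+4 = 6 ballots, Drift on 15. Drift wins 15–6.
Model S1 vs Drift: 2+4+2 = 8 for Model S1, 13 for Drift — Drift by 13–8.
Cirrus beats each of Model V, Concept 1, Model U, Model S1, Drift — Cirrus is the Condorcet winner.

Cirrus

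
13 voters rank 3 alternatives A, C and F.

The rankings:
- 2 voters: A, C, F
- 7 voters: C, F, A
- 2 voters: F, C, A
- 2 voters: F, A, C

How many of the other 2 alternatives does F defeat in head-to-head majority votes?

1

F against each rival (13 voters):
F–A: F 11–2.
F–C: C 9–4.
F beats A; loses to C — 1 pairwise win.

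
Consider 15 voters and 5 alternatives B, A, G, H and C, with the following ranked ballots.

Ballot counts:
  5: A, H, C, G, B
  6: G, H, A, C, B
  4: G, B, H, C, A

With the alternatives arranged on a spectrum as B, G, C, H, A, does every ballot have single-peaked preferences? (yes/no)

Axis positions: B=1, G=2, C=3, H=4, A=5.
Group 1 (peak A at position 5): ranking walks positions 5-4-3-2-1, expanding outward from the peak — single-peaked.
Group 2: ranking walks positions 2-4-5-3-1; H is ranked above C even though C lies between H and the peak G on the axis — preferences dip and rise again. Not single-peaked.
Group 3: ranking walks positions 2-1-4-3-5; H is ranked above C even though C lies between H and the peak G on the axis — preferences dip and rise again. Not single-peaked.
Group 2 violates single-peakedness, so the profile is not single-peaked on this axis.

no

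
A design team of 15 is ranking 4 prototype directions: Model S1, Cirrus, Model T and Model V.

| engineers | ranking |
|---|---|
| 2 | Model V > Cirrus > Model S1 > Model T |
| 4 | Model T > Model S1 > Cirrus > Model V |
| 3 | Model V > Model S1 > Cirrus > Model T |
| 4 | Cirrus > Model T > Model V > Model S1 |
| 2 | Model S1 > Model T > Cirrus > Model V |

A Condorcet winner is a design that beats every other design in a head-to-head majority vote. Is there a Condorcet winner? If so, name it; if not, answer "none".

none

Head-to-head results (15 engineers):
Model S1 vs Cirrus: Model S1 wins 9–6.
Model S1 vs Model T: Model T, 8–7.
Model S1 vs Model V: Model V, 9–6.
Cirrus–Model T: Cirrus 9–6.
Cirrus vs Model V: Cirrus, 10–5.
Model T–Model V: Model T 10–5.
Each design drops at least one matchup (Model S1 loses to Model T; Cirrus loses to Model S1; Model T loses to Cirrus; Model V loses to Cirrus); the cycle Model S1 beats Cirrus beats Model T beats Model S1 rules out a Condorcet winner.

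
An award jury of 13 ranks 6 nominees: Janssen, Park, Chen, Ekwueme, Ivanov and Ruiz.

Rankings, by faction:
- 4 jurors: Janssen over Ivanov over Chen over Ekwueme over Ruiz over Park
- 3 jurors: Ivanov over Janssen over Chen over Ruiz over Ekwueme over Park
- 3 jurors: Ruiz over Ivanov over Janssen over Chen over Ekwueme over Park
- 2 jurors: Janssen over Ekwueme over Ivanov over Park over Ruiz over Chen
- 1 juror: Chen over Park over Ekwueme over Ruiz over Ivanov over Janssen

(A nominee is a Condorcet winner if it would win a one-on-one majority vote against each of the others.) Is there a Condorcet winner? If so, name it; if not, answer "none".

Ivanov

Head-to-head results (13 jurors):
Janssen vs Park: Janssen is ranked higher on 4+3+3+2 = 12 ballots, Park on 1. Janssen wins 12–1.
Janssen–Chen: Janssen 12–1.
Janssen vs Ekwueme: Janssen, 12–1.
Janssen vs Ivanov: Janssen is ranked higher on 4+2 = 6 ballots, Ivanov on 7. Ivanov wins 7–6.
Janssen vs Ruiz: 9 to 4, Janssen.
Park vs Chen: 2 to 11, Chen.
Park vs Ekwueme: Ekwueme, 12–1.
Park vs Ivanov: Ivanov wins 12–1.
Park vs Ruiz: Park is ranked higher on 2+1 = 3 ballots, Ruiz on 10. Ruiz wins 10–3.
Chen vs Ekwueme: Chen preferred on 4+3+3+1 = 11 ballots; Chen wins 11–2.
Chen–Ivanov: Ivanov 12–1.
Chen vs Ruiz: Chen is ranked higher on 4+3+1 = 8 ballots, Ruiz on 5. Chen wins 8–5.
Ekwueme–Ivanov: Ivanov 10–3.
Ekwueme vs Ruiz: 4+2+1 = 7 for Ekwueme, 6 for Ruiz — Ekwueme by 7–6.
Ivanov vs Ruiz: Ivanov wins 9–4.
Ivanov defeats every rival head-to-head and is the Condorcet winner.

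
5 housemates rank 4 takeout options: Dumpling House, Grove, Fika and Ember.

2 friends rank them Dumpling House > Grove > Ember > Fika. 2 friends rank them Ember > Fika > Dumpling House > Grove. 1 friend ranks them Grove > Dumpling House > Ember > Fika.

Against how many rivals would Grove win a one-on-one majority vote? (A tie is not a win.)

Grove against each rival (5 friends):
Grove vs Dumpling House: 1 for Grove, 4 for Dumpling House — Dumpling House by 4–1.
Grove vs Fika: 2+1 = 3 for Grove, 2 for Fika — Grove by 3–2.
Grove vs Ember: Grove preferred on 2+1 = 3 ballots; Grove wins 3–2.
Grove beats Fika, Ember; loses to Dumpling House — 2 pairwise wins.

2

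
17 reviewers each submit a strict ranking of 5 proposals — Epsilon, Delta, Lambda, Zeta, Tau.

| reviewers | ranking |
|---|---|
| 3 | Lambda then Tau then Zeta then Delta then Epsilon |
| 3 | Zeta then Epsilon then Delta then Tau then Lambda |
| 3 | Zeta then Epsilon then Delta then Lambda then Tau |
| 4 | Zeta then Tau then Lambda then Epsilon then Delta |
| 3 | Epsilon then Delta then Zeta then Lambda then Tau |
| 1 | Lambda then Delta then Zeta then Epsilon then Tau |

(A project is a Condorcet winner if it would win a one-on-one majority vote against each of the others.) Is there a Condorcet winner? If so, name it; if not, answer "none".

Pairwise majorities:
Epsilon vs Delta: 3+3+4+3 = 13 for Epsilon, 4 for Delta — Epsilon by 13–4.
Epsilon vs Lambda: Epsilon wins 9–8.
Epsilon–Zeta: Zeta 14–3.
Epsilon vs Tau: Epsilon is ranked higher on 3+3+3+1 = 10 ballots, Tau on 7. Epsilon wins 10–7.
Delta–Lambda: Delta 9–8.
Delta vs Zeta: Delta preferred on 3+1 = 4 ballots; Zeta wins 13–4.
Delta vs Tau: Delta, 10–7.
Lambda vs Zeta: Zeta wins 13–4.
Lambda vs Tau: Lambda wins 10–7.
Zeta vs Tau: Zeta, 14–3.
Zeta beats each of Epsilon, Delta, Lambda, Tau — Zeta is the Condorcet winner.

Zeta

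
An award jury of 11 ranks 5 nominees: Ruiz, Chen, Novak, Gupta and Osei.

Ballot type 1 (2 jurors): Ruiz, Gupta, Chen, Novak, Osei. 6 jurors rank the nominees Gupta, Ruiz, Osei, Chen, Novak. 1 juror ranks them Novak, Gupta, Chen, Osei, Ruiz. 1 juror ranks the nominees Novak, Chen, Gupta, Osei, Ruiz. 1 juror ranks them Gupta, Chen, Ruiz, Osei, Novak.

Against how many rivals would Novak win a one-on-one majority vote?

0

Novak against each rival (11 jurors):
Novak vs Ruiz: 1+1 = 2 for Novak, 9 for Ruiz — Ruiz by 9–2.
Novak vs Chen: Novak is ranked higher on 1+1 = 2 ballots, Chen on 9. Chen wins 9–2.
Novak vs Gupta: 1+1 = 2 for Novak, 9 for Gupta — Gupta by 9–2.
Novak vs Osei: 2+1+1 = 4 for Novak, 7 for Osei — Osei by 7–4.
Novak beats no one; loses to Ruiz, Chen, Gupta, Osei — 0 pairwise wins.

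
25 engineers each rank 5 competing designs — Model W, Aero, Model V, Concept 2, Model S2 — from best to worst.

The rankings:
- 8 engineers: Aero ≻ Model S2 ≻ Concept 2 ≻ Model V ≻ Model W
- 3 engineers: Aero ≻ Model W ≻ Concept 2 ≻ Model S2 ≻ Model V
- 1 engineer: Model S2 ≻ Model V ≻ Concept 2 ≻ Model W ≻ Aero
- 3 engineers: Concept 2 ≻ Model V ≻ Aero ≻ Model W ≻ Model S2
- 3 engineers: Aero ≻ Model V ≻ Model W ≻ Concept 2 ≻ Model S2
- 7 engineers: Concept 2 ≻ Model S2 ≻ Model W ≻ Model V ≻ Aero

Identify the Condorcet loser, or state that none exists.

Pairwise majorities:
Model W vs Aero: Model W preferred on 1+7 = 8 ballots; Aero wins 17–8.
Model W vs Model V: Model V wins 15–10.
Model W vs Concept 2: 6 to 19, Concept 2.
Model W–Model S2: Model S2 16–9.
Aero vs Model V: Aero is ranked higher on 8+3+3 = 14 ballots, Model V on 11. Aero wins 14–11.
Aero vs Concept 2: Aero is ranked higher on 8+3+3 = 14 ballots, Concept 2 on 11. Aero wins 14–11.
Aero vs Model S2: Aero preferred on 8+3+3+3 = 17 ballots; Aero wins 17–8.
Model V vs Concept 2: Concept 2 wins 21–4.
Model V–Model S2: Model S2 19–6.
Concept 2–Model S2: Concept 2 16–9.
Model W loses to every other design — it is the Condorcet loser.

Model W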